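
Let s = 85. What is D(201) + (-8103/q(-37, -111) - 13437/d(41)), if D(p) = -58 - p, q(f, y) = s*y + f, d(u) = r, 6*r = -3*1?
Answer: 6813659/256 ≈ 26616.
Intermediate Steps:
r = -½ (r = (-3*1)/6 = (⅙)*(-3) = -½ ≈ -0.50000)
d(u) = -½
q(f, y) = f + 85*y (q(f, y) = 85*y + f = f + 85*y)
D(201) + (-8103/q(-37, -111) - 13437/d(41)) = (-58 - 1*201) + (-8103/(-37 + 85*(-111)) - 13437/(-½)) = (-58 - 201) + (-8103/(-37 - 9435) - 13437*(-2)) = -259 + (-8103/(-9472) + 26874) = -259 + (-8103*(-1/9472) + 26874) = -259 + (219/256 + 26874) = -259 + 6879963/256 = 6813659/256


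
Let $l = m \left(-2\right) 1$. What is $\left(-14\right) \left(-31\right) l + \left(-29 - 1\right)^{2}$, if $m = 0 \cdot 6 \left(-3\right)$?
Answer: $900$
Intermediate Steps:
$m = 0$ ($m = 0 \left(-3\right) = 0$)
$l = 0$ ($l = 0 \left(-2\right) 1 = 0 \cdot 1 = 0$)
$\left(-14\right) \left(-31\right) l + \left(-29 - 1\right)^{2} = \left(-14\right) \left(-31\right) 0 + \left(-29 - 1\right)^{2} = 434 \cdot 0 + \left(-30\right)^{2} = 0 + 900 = 900$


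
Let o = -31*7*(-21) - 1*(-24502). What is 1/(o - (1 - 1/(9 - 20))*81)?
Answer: 11/318677 ≈ 3.4518e-5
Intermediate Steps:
o = 29059 (o = -217*(-21) + 24502 = 4557 + 24502 = 29059)
1/(o - (1 - 1/(9 - 20))*81) = 1/(29059 - (1 - 1/(9 - 20))*81) = 1/(29059 - (1 - 1/(-11))*81) = 1/(29059 - (1 - 1/11*(-1))*81) = 1/(29059 - (1 + 1/11)*81) = 1/(29059 - 12*81/11) = 1/(29059 - 1*972/11) = 1/(29059 - 972/11) = 1/(318677/11) = 11/318677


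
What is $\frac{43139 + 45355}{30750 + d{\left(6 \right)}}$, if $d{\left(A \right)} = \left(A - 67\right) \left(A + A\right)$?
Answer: $\frac{14749}{5003} \approx 2.948$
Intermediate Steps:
$d{\left(A \right)} = 2 A \left(-67 + A\right)$ ($d{\left(A \right)} = \left(A - 67\right) 2 A = \left(-67 + A\right) 2 A = 2 A \left(-67 + A\right)$)
$\frac{43139 + 45355}{30750 + d{\left(6 \right)}} = \frac{43139 + 45355}{30750 + 2 \cdot 6 \left(-67 + 6\right)} = \frac{88494}{30750 + 2 \cdot 6 \left(-61\right)} = \frac{88494}{30750 - 732} = \frac{88494}{30018} = 88494 \cdot \frac{1}{30018} = \frac{14749}{5003}$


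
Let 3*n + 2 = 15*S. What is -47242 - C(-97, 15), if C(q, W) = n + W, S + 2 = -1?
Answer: -141724/3 ≈ -47241.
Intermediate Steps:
S = -3 (S = -2 - 1 = -3)
n = -47/3 (n = -⅔ + (15*(-3))/3 = -⅔ + (⅓)*(-45) = -⅔ - 15 = -47/3 ≈ -15.667)
C(q, W) = -47/3 + W
-47242 - C(-97, 15) = -47242 - (-47/3 + 15) = -47242 - 1*(-⅔) = -47242 + ⅔ = -141724/3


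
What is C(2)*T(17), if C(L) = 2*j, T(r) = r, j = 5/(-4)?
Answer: -85/2 ≈ -42.500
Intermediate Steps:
j = -5/4 (j = 5*(-1/4) = -5/4 ≈ -1.2500)
C(L) = -5/2 (C(L) = 2*(-5/4) = -5/2)
C(2)*T(17) = -5/2*17 = -85/2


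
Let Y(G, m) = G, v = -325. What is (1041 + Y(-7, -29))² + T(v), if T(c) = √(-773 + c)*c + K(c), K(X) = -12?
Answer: 1069144 - 975*I*√122 ≈ 1.0691e+6 - 10769.0*I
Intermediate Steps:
T(c) = -12 + c*√(-773 + c) (T(c) = √(-773 + c)*c - 12 = c*√(-773 + c) - 12 = -12 + c*√(-773 + c))
(1041 + Y(-7, -29))² + T(v) = (1041 - 7)² + (-12 - 325*√(-773 - 325)) = 1034² + (-12 - 975*I*√122) = 1069156 + (-12 - 975*I*√122) = 1069144 - 975*I*√122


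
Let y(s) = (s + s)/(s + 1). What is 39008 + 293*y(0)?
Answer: 39008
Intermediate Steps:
y(s) = 2*s/(1 + s) (y(s) = (2*s)/(1 + s) = 2*s/(1 + s))
39008 + 293*y(0) = 39008 + 293*(2*0/(1 + 0)) = 39008 + 293*(2*0/1) = 39008 + 293*(2*0*1) = 39008 + 293*0 = 39008 + 0 = 39008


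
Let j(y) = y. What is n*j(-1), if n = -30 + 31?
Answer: -1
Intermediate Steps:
n = 1
n*j(-1) = 1*(-1) = -1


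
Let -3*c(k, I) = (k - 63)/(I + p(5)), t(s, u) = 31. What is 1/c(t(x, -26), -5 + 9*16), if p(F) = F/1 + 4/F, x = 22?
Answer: 543/40 ≈ 13.575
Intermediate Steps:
p(F) = F + 4/F (p(F) = F*1 + 4/F = F + 4/F)
c(k, I) = -(-63 + k)/(3*(29/5 + I)) (c(k, I) = -(k - 63)/(3*(I + (5 + 4/5))) = -(-63 + k)/(3*(I + (5 + 4*(⅕)))) = -(-63 + k)/(3*(I + (5 + ⅘))) = -(-63 + k)/(3*(I + 29/5)) = -(-63 + k)/(3*(29/5 + I)))
1/c(t(x, -26), -5 + 9*16) = 1/(5*(63 - 1*31)/(3*(29 + 5*(-5 + 9*16)))) = 1/(5*(63 - 31)/(3*(29 + 5*(-5 + 144)))) = 1/((5/3)*32/(29 + 5*139)) = 1/((5/3)*32/(29 + 695)) = 1/((5/3)*32/724) = 1/((5/3)*(1/724)*32) = 1/(40/543) = 543/40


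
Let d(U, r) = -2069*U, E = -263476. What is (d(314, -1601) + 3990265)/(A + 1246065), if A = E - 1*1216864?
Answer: -3340599/234275 ≈ -14.259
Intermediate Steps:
A = -1480340 (A = -263476 - 1*1216864 = -263476 - 1216864 = -1480340)
(d(314, -1601) + 3990265)/(A + 1246065) = (-2069*314 + 3990265)/(-1480340 + 1246065) = (-649666 + 3990265)/(-234275) = 3340599*(-1/234275) = -3340599/234275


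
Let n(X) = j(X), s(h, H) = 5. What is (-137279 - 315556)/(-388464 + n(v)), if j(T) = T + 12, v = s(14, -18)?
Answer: 452835/388447 ≈ 1.1658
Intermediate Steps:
v = 5
j(T) = 12 + T
n(X) = 12 + X
(-137279 - 315556)/(-388464 + n(v)) = (-137279 - 315556)/(-388464 + (12 + 5)) = -452835/(-388464 + 17) = -452835/(-388447) = -452835*(-1/388447) = 452835/388447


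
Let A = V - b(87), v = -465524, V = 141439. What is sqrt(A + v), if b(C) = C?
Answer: 2*I*sqrt(81043) ≈ 569.36*I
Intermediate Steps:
A = 141352 (A = 141439 - 1*87 = 141439 - 87 = 141352)
sqrt(A + v) = sqrt(141352 - 465524) = sqrt(-324172) = 2*I*sqrt(81043)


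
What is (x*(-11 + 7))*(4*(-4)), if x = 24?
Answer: 1536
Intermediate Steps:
(x*(-11 + 7))*(4*(-4)) = (24*(-11 + 7))*(4*(-4)) = (24*(-4))*(-16) = -96*(-16) = 1536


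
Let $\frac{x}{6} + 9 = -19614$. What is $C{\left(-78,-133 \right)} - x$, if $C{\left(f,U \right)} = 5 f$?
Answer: $117348$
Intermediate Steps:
$x = -117738$ ($x = -54 + 6 \left(-19614\right) = -54 - 117684 = -117738$)
$C{\left(-78,-133 \right)} - x = 5 \left(-78\right) - -117738 = -390 + 117738 = 117348$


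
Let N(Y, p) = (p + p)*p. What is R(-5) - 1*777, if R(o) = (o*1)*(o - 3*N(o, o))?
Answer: -2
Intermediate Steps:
N(Y, p) = 2*p**2 (N(Y, p) = (2*p)*p = 2*p**2)
R(o) = o*(o - 6*o**2) (R(o) = (o*1)*(o - 6*o**2) = o*(o - 6*o**2))
R(-5) - 1*777 = (-5)**2*(1 - 6*(-5)) - 1*777 = 25*(1 + 30) - 777 = 25*31 - 777 = 775 - 777 = -2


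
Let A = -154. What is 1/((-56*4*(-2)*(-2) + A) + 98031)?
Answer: 1/96981 ≈ 1.0311e-5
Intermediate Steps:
1/((-56*4*(-2)*(-2) + A) + 98031) = 1/((-56*4*(-2)*(-2) - 154) + 98031) = 1/((-(-448)*(-2) - 154) + 98031) = 1/((-56*16 - 154) + 98031) = 1/((-896 - 154) + 98031) = 1/(-1050 + 98031) = 1/96981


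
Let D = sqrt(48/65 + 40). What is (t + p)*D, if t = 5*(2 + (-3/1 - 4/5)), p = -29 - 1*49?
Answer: -174*sqrt(43030)/65 ≈ -555.29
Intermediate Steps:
p = -78 (p = -29 - 49 = -78)
t = -9 (t = 5*(2 + (-3*1 - 4*1/5)) = 5*(2 + (-3 - 4/5)) = 5*(2 - 19/5) = 5*(-9/5) = -9)
D = 2*sqrt(43030)/65 (D = sqrt(48*(1/65) + 40) = sqrt(48/65 + 40) = sqrt(2648/65) = 2*sqrt(43030)/65 ≈ 6.3827)
(t + p)*D = (-9 - 78)*(2*sqrt(43030)/65) = -174*sqrt(43030)/65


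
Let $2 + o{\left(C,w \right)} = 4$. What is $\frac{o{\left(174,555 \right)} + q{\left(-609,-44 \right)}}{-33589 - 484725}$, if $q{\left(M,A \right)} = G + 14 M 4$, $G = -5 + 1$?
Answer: $\frac{17053}{259157} \approx 0.065802$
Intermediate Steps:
$G = -4$
$o{\left(C,w \right)} = 2$ ($o{\left(C,w \right)} = -2 + 4 = 2$)
$q{\left(M,A \right)} = -4 + 56 M$ ($q{\left(M,A \right)} = -4 + 14 M 4 = -4 + 56 M$)
$\frac{o{\left(174,555 \right)} + q{\left(-609,-44 \right)}}{-33589 - 484725} = \frac{2 + \left(-4 + 56 \left(-609\right)\right)}{-33589 - 484725} = \frac{2 - 34108}{-518314} = \left(2 - 34108\right) \left(- \frac{1}{518314}\right) = \left(-34106\right) \left(- \frac{1}{518314}\right) = \frac{17053}{259157}$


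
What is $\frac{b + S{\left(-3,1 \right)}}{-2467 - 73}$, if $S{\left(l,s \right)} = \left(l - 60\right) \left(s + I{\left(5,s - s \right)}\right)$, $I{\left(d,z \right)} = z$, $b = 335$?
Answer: $- \frac{68}{635} \approx -0.10709$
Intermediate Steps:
$S{\left(l,s \right)} = s \left(-60 + l\right)$ ($S{\left(l,s \right)} = \left(l - 60\right) \left(s + \left(s - s\right)\right) = \left(-60 + l\right) \left(s + 0\right) = \left(-60 + l\right) s = s \left(-60 + l\right)$)
$\frac{b + S{\left(-3,1 \right)}}{-2467 - 73} = \frac{335 + 1 \left(-60 - 3\right)}{-2467 - 73} = \frac{335 + 1 \left(-63\right)}{-2540} = \left(335 - 63\right) \left(- \frac{1}{2540}\right) = 272 \left(- \frac{1}{2540}\right) = - \frac{68}{635}$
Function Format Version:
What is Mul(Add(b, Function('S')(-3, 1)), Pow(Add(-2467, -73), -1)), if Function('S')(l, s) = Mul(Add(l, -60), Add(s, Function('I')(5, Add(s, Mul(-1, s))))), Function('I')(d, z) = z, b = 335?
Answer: Rational(-68, 635) ≈ -0.10709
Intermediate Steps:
Function('S')(l, s) = Mul(s, Add(-60, l)) (Function('S')(l, s) = Mul(Add(l, -60), Add(s, Add(s, Mul(-1, s)))) = Mul(Add(-60, l), Add(s, 0)) = Mul(Add(-60, l), s) = Mul(s, Add(-60, l)))
Mul(Add(b, Function('S')(-3, 1)), Pow(Add(-2467, -73), -1)) = Mul(Add(335, Mul(1, Add(-60, -3))), Pow(Add(-2467, -73), -1)) = Mul(Add(335, Mul(1, -63)), Pow(-2540, -1)) = Mul(Add(335, -63), Rational(-1, 2540)) = Mul(272, Rational(-1, 2540)) = Rational(-68, 635)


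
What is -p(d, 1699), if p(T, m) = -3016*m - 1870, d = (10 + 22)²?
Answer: 5126054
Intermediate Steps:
d = 1024 (d = 32² = 1024)
p(T, m) = -1870 - 3016*m
-p(d, 1699) = -(-1870 - 3016*1699) = -(-1870 - 5124184) = -1*(-5126054) = 5126054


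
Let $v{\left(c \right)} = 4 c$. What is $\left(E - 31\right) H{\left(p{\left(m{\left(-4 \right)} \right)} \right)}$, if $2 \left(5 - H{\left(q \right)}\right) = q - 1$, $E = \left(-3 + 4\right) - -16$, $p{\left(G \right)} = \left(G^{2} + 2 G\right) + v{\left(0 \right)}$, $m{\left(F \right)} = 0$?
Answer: $-77$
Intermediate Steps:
$p{\left(G \right)} = G^{2} + 2 G$ ($p{\left(G \right)} = \left(G^{2} + 2 G\right) + 4 \cdot 0 = \left(G^{2} + 2 G\right) + 0 = G^{2} + 2 G$)
$E = 17$ ($E = 1 + 16 = 17$)
$H{\left(q \right)} = \frac{11}{2} - \frac{q}{2}$ ($H{\left(q \right)} = 5 - \frac{q - 1}{2} = 5 - \frac{-1 + q}{2} = 5 - \left(- \frac{1}{2} + \frac{q}{2}\right) = \frac{11}{2} - \frac{q}{2}$)
$\left(E - 31\right) H{\left(p{\left(m{\left(-4 \right)} \right)} \right)} = \left(17 - 31\right) \left(\frac{11}{2} - \frac{0 \left(2 + 0\right)}{2}\right) = - 14 \left(\frac{11}{2} - \frac{0 \cdot 2}{2}\right) = - 14 \left(\frac{11}{2} - 0\right) = - 14 \left(\frac{11}{2} + 0\right) = \left(-14\right) \frac{11}{2} = -77$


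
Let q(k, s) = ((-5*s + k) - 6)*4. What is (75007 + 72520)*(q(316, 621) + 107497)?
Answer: 14209358059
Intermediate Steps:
q(k, s) = -24 - 20*s + 4*k (q(k, s) = ((k - 5*s) - 6)*4 = (-6 + k - 5*s)*4 = -24 - 20*s + 4*k)
(75007 + 72520)*(q(316, 621) + 107497) = (75007 + 72520)*((-24 - 20*621 + 4*316) + 107497) = 147527*((-24 - 12420 + 1264) + 107497) = 147527*(-11180 + 107497) = 147527*96317 = 14209358059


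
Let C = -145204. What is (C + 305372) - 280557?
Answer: -120389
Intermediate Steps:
(C + 305372) - 280557 = (-145204 + 305372) - 280557 = 160168 - 280557 = -120389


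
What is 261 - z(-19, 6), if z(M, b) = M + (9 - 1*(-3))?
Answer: 268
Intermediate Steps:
z(M, b) = 12 + M (z(M, b) = M + (9 + 3) = M + 12 = 12 + M)
261 - z(-19, 6) = 261 - (12 - 19) = 261 - 1*(-7) = 261 + 7 = 268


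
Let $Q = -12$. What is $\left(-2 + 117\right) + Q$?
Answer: $103$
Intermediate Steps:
$\left(-2 + 117\right) + Q = \left(-2 + 117\right) - 12 = 115 - 12 = 103$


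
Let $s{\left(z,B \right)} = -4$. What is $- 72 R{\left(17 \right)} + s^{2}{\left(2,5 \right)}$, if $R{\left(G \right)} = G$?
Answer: $-1208$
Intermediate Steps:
$- 72 R{\left(17 \right)} + s^{2}{\left(2,5 \right)} = \left(-72\right) 17 + \left(-4\right)^{2} = -1224 + 16 = -1208$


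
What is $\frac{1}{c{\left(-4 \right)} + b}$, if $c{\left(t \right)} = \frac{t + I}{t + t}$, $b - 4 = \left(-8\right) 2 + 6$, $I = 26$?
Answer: $- \frac{4}{35} \approx -0.11429$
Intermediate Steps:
$b = -6$ ($b = 4 + \left(\left(-8\right) 2 + 6\right) = 4 + \left(-16 + 6\right) = 4 - 10 = -6$)
$c{\left(t \right)} = \frac{26 + t}{2 t}$ ($c{\left(t \right)} = \frac{t + 26}{t + t} = \frac{26 + t}{2 t}$)
$\frac{1}{c{\left(-4 \right)} + b} = \frac{1}{\frac{26 - 4}{2 \left(-4\right)} - 6} = \frac{1}{\frac{1}{2} \left(- \frac{1}{4}\right) 22 - 6} = \frac{1}{- \frac{11}{4} - 6} = \frac{1}{- \frac{35}{4}} = - \frac{4}{35}$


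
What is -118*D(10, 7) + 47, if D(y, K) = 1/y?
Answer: 176/5 ≈ 35.200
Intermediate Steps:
-118*D(10, 7) + 47 = -118/10 + 47 = -118*⅒ + 47 = -59/5 + 47 = 176/5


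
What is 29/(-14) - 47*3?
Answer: -2003/14 ≈ -143.07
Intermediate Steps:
29/(-14) - 47*3 = 29*(-1/14) - 141 = -29/14 - 141 = -2003/14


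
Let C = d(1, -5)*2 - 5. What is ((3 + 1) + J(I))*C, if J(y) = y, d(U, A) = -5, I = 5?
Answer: -135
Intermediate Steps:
C = -15 (C = -5*2 - 5 = -10 - 5 = -15)
((3 + 1) + J(I))*C = ((3 + 1) + 5)*(-15) = (4 + 5)*(-15) = 9*(-15) = -135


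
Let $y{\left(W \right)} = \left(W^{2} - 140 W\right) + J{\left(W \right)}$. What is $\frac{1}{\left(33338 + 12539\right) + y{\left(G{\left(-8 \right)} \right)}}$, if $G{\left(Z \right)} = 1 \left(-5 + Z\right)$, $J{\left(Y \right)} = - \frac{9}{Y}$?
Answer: $\frac{13}{622267} \approx 2.0891 \cdot 10^{-5}$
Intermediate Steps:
$G{\left(Z \right)} = -5 + Z$
$y{\left(W \right)} = W^{2} - 140 W - \frac{9}{W}$ ($y{\left(W \right)} = \left(W^{2} - 140 W\right) - \frac{9}{W} = W^{2} - 140 W - \frac{9}{W}$)
$\frac{1}{\left(33338 + 12539\right) + y{\left(G{\left(-8 \right)} \right)}} = \frac{1}{\left(33338 + 12539\right) + \frac{-9 + \left(-5 - 8\right)^{2} \left(-140 - 13\right)}{-5 - 8}} = \frac{1}{45877 + \frac{-9 + \left(-13\right)^{2} \left(-140 - 13\right)}{-13}} = \frac{1}{45877 - \frac{-9 + 169 \left(-153\right)}{13}} = \frac{1}{45877 - \frac{-9 - 25857}{13}} = \frac{1}{45877 - - \frac{25866}{13}} = \frac{1}{45877 + \frac{25866}{13}} = \frac{1}{\frac{622267}{13}} = \frac{13}{622267}$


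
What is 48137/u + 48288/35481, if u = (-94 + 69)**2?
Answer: 579376299/7391875 ≈ 78.380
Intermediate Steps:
u = 625 (u = (-25)**2 = 625)
48137/u + 48288/35481 = 48137/625 + 48288/35481 = 48137*(1/625) + 48288*(1/35481) = 48137/625 + 16096/11827 = 579376299/7391875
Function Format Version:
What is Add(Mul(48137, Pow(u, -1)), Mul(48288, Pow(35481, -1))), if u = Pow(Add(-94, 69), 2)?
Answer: Rational(579376299, 7391875) ≈ 78.380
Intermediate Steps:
u = 625 (u = Pow(-25, 2) = 625)
Add(Mul(48137, Pow(u, -1)), Mul(48288, Pow(35481, -1))) = Add(Mul(48137, Pow(625, -1)), Mul(48288, Pow(35481, -1))) = Add(Mul(48137, Rational(1, 625)), Mul(48288, Rational(1, 35481))) = Add(Rational(48137, 625), Rational(16096, 11827)) = Rational(579376299, 7391875)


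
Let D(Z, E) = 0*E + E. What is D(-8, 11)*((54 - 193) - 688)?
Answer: -9097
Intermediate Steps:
D(Z, E) = E (D(Z, E) = 0 + E = E)
D(-8, 11)*((54 - 193) - 688) = 11*((54 - 193) - 688) = 11*(-139 - 688) = 11*(-827) = -9097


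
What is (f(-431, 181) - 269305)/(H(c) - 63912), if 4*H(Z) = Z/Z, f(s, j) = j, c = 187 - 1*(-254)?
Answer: 1076496/255647 ≈ 4.2109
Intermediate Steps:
c = 441 (c = 187 + 254 = 441)
H(Z) = ¼ (H(Z) = (Z/Z)/4 = (¼)*1 = ¼)
(f(-431, 181) - 269305)/(H(c) - 63912) = (181 - 269305)/(¼ - 63912) = -269124/(-255647/4) = -269124*(-4/255647) = 1076496/255647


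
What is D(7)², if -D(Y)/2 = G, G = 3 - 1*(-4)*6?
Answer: 2916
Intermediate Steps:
G = 27 (G = 3 + 4*6 = 3 + 24 = 27)
D(Y) = -54 (D(Y) = -2*27 = -54)
D(7)² = (-54)² = 2916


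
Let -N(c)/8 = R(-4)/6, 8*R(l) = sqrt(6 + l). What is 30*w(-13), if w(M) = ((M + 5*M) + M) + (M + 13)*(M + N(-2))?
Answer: -2730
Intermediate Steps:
R(l) = sqrt(6 + l)/8
N(c) = -sqrt(2)/6 (N(c) = -8*sqrt(6 - 4)/8/6 = -8*sqrt(2)/8/6 = -sqrt(2)/6)
w(M) = 7*M + (13 + M)*(M - sqrt(2)/6) (w(M) = ((M + 5*M) + M) + (M + 13)*(M - sqrt(2)/6) = (6*M + M) + (13 + M)*(M - sqrt(2)/6) = 7*M + (13 + M)*(M - sqrt(2)/6))
30*w(-13) = 30*((-13)**2 + 20*(-13) - 13*sqrt(2)/6 - 1/6*(-13)*sqrt(2)) = 30*(169 - 260 - 13*sqrt(2)/6 + 13*sqrt(2)/6) = 30*(-91) = -2730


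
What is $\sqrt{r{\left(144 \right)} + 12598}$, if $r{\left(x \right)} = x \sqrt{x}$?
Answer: $\sqrt{14326} \approx 119.69$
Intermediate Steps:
$r{\left(x \right)} = x^{\frac{3}{2}}$
$\sqrt{r{\left(144 \right)} + 12598} = \sqrt{144^{\frac{3}{2}} + 12598} = \sqrt{1728 + 12598} = \sqrt{14326}$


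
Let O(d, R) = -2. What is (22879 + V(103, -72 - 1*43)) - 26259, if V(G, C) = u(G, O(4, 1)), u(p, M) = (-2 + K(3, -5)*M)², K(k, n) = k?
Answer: -3316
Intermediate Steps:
u(p, M) = (-2 + 3*M)²
V(G, C) = 64 (V(G, C) = (-2 + 3*(-2))² = (-2 - 6)² = (-8)² = 64)
(22879 + V(103, -72 - 1*43)) - 26259 = (22879 + 64) - 26259 = 22943 - 26259 = -3316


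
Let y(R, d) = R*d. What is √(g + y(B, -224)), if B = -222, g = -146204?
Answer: 2*I*√24119 ≈ 310.61*I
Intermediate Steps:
√(g + y(B, -224)) = √(-146204 - 222*(-224)) = √(-146204 + 49728) = √(-96476) = 2*I*√24119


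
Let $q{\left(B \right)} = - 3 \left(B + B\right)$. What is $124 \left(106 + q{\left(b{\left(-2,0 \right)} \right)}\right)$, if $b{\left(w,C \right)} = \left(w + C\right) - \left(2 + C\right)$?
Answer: $16120$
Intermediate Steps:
$b{\left(w,C \right)} = -2 + w$ ($b{\left(w,C \right)} = \left(C + w\right) - \left(2 + C\right) = -2 + w$)
$q{\left(B \right)} = - 6 B$ ($q{\left(B \right)} = - 3 \cdot 2 B = - 6 B$)
$124 \left(106 + q{\left(b{\left(-2,0 \right)} \right)}\right) = 124 \left(106 - 6 \left(-2 - 2\right)\right) = 124 \left(106 - -24\right) = 124 \left(106 + 24\right) = 124 \cdot 130 = 16120$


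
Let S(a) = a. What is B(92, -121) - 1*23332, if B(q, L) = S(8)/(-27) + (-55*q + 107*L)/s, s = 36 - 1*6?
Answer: -6461783/270 ≈ -23933.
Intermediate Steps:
s = 30 (s = 36 - 6 = 30)
B(q, L) = -8/27 - 11*q/6 + 107*L/30 (B(q, L) = 8/(-27) + (-55*q + 107*L)/30 = 8*(-1/27) + (-55*q + 107*L)*(1/30) = -8/27 + (-11*q/6 + 107*L/30) = -8/27 - 11*q/6 + 107*L/30)
B(92, -121) - 1*23332 = (-8/27 - 11/6*92 + (107/30)*(-121)) - 1*23332 = (-8/27 - 506/3 - 12947/30) - 23332 = -162143/270 - 23332 = -6461783/270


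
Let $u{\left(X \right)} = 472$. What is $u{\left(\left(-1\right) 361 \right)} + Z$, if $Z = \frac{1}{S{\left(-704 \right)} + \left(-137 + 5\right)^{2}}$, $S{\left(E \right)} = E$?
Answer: $\frac{7891841}{16720} \approx 472.0$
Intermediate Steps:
$Z = \frac{1}{16720}$ ($Z = \frac{1}{-704 + \left(-137 + 5\right)^{2}} = \frac{1}{-704 + \left(-132\right)^{2}} = \frac{1}{-704 + 17424} = \frac{1}{16720} \approx 5.9809 \cdot 10^{-5}$)
$u{\left(\left(-1\right) 361 \right)} + Z = 472 + \frac{1}{16720} = \frac{7891841}{16720}$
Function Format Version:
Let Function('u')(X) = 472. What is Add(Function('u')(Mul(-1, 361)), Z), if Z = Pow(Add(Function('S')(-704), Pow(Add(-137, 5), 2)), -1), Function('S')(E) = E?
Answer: Rational(7891841, 16720) ≈ 472.00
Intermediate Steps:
Z = Rational(1, 16720) (Z = Pow(Add(-704, Pow(Add(-137, 5), 2)), -1) = Pow(Add(-704, Pow(-132, 2)), -1) = Pow(Add(-704, 17424), -1) = Pow(16720, -1) = Rational(1, 16720) ≈ 5.9809e-5)
Add(Function('u')(Mul(-1, 361)), Z) = Add(472, Rational(1, 16720)) = Rational(7891841, 16720)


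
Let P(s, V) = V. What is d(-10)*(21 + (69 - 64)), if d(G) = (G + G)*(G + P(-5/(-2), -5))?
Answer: 7800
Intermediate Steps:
d(G) = 2*G*(-5 + G) (d(G) = (G + G)*(G - 5) = (2*G)*(-5 + G) = 2*G*(-5 + G))
d(-10)*(21 + (69 - 64)) = (2*(-10)*(-5 - 10))*(21 + (69 - 64)) = (2*(-10)*(-15))*(21 + 5) = 300*26 = 7800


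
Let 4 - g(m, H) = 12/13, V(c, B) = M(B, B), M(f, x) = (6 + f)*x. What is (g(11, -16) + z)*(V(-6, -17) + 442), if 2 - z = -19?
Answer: 196877/13 ≈ 15144.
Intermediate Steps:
M(f, x) = x*(6 + f)
V(c, B) = B*(6 + B)
z = 21 (z = 2 - 1*(-19) = 2 + 19 = 21)
g(m, H) = 40/13 (g(m, H) = 4 - 12/13 = 40/13)
(g(11, -16) + z)*(V(-6, -17) + 442) = (40/13 + 21)*(-17*(6 - 17) + 442) = 313*(-17*(-11) + 442)/13 = 313*(187 + 442)/13 = (313/13)*629 = 196877/13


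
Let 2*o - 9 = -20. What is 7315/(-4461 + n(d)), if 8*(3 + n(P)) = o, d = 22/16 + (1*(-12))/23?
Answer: -3344/2041 ≈ -1.6384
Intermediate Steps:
d = 157/184 (d = 22*(1/16) - 12*1/23 = 11/8 - 12/23 = 157/184 ≈ 0.85326)
o = -11/2 (o = 9/2 + (1/2)*(-20) = 9/2 - 10 = -11/2 ≈ -5.5000)
n(P) = -59/16 (n(P) = -3 + (1/8)*(-11/2) = -3 - 11/16 = -59/16)
7315/(-4461 + n(d)) = 7315/(-4461 - 59/16) = 7315/(-71435/16) = 7315*(-16/71435) = -3344/2041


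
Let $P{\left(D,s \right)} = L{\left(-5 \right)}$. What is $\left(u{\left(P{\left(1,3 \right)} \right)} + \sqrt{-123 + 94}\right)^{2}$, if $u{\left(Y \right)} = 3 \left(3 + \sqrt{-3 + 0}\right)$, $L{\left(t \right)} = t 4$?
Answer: $\left(9 + i \sqrt{29} + 3 i \sqrt{3}\right)^{2} \approx -30.964 + 190.46 i$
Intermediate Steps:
$L{\left(t \right)} = 4 t$
$P{\left(D,s \right)} = -20$ ($P{\left(D,s \right)} = 4 \left(-5\right) = -20$)
$u{\left(Y \right)} = 9 + 3 i \sqrt{3}$ ($u{\left(Y \right)} = 3 \left(3 + \sqrt{-3}\right) = 3 \left(3 + i \sqrt{3}\right) = 9 + 3 i \sqrt{3}$)
$\left(u{\left(P{\left(1,3 \right)} \right)} + \sqrt{-123 + 94}\right)^{2} = \left(\left(9 + 3 i \sqrt{3}\right) + \sqrt{-123 + 94}\right)^{2} = \left(\left(9 + 3 i \sqrt{3}\right) + \sqrt{-29}\right)^{2} = \left(\left(9 + 3 i \sqrt{3}\right) + i \sqrt{29}\right)^{2} = \left(9 + i \sqrt{29} + 3 i \sqrt{3}\right)^{2}$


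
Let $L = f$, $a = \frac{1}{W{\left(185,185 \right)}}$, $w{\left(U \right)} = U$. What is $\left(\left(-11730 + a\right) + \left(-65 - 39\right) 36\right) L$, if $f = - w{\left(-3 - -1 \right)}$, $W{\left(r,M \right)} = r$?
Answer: $- \frac{5725378}{185} \approx -30948.0$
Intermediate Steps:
$a = \frac{1}{185} \approx 0.0054054$
$f = 2$ ($f = - (-3 - -1) = - (-3 + 1) = \left(-1\right) \left(-2\right) = 2$)
$L = 2$
$\left(\left(-11730 + a\right) + \left(-65 - 39\right) 36\right) L = \left(\left(-11730 + \frac{1}{185}\right) + \left(-65 - 39\right) 36\right) 2 = \left(- \frac{2170049}{185} - 3744\right) 2 = \left(- \frac{2862689}{185}\right) 2 = - \frac{5725378}{185}$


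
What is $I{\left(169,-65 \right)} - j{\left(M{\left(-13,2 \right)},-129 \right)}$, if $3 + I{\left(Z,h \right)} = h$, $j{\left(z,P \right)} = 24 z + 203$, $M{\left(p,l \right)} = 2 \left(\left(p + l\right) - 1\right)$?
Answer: $305$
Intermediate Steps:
$M{\left(p,l \right)} = -2 + 2 l + 2 p$ ($M{\left(p,l \right)} = 2 \left(\left(l + p\right) - 1\right) = 2 \left(-1 + l + p\right) = -2 + 2 l + 2 p$)
$j{\left(z,P \right)} = 203 + 24 z$
$I{\left(Z,h \right)} = -3 + h$
$I{\left(169,-65 \right)} - j{\left(M{\left(-13,2 \right)},-129 \right)} = \left(-3 - 65\right) - \left(203 + 24 \left(-2 + 2 \cdot 2 + 2 \left(-13\right)\right)\right) = -68 - \left(203 + 24 \left(-2 + 4 - 26\right)\right) = -68 - \left(203 + 24 \left(-24\right)\right) = -68 - \left(203 - 576\right) = -68 - -373 = -68 + 373 = 305$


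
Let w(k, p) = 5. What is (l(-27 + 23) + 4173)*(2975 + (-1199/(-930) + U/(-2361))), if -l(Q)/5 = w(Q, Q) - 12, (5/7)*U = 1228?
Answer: 1527393828248/121985 ≈ 1.2521e+7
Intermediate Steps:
U = 8596/5 (U = (7/5)*1228 = 8596/5 ≈ 1719.2)
l(Q) = 35 (l(Q) = -5*(5 - 12) = -5*(-7) = 35)
(l(-27 + 23) + 4173)*(2975 + (-1199/(-930) + U/(-2361))) = (35 + 4173)*(2975 + (-1199/(-930) + (8596/5)/(-2361))) = 4208*(2975 + (-1199*(-1/930) + (8596/5)*(-1/2361))) = 4208*(2975 + (1199/930 - 8596/11805)) = 4208*(2975 + 136887/243970) = 4208*(725947637/243970) = 1527393828248/121985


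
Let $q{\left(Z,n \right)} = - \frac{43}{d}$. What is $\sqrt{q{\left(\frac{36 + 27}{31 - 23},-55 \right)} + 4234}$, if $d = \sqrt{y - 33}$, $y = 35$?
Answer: $\frac{\sqrt{16936 - 86 \sqrt{2}}}{2} \approx 64.835$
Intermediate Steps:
$d = \sqrt{2}$ ($d = \sqrt{35 - 33} = \sqrt{2} \approx 1.4142$)
$q{\left(Z,n \right)} = - \frac{43 \sqrt{2}}{2}$ ($q{\left(Z,n \right)} = - \frac{43}{\sqrt{2}} = - 43 \frac{\sqrt{2}}{2} = - \frac{43 \sqrt{2}}{2}$)
$\sqrt{q{\left(\frac{36 + 27}{31 - 23},-55 \right)} + 4234} = \sqrt{- \frac{43 \sqrt{2}}{2} + 4234} = \sqrt{4234 - \frac{43 \sqrt{2}}{2}}$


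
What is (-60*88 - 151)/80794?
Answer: -5431/80794 ≈ -0.067220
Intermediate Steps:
(-60*88 - 151)/80794 = (-5280 - 151)*(1/80794) = -5431*1/80794 = -5431/80794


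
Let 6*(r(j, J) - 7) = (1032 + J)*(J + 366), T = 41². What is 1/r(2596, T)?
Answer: 6/5553553 ≈ 1.0804e-6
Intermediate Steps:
T = 1681
r(j, J) = 7 + (366 + J)*(1032 + J)/6 (r(j, J) = 7 + ((1032 + J)*(J + 366))/6 = 7 + ((1032 + J)*(366 + J))/6 = 7 + ((366 + J)*(1032 + J))/6 = 7 + (366 + J)*(1032 + J)/6)
1/r(2596, T) = 1/(62959 + 233*1681 + (⅙)*1681²) = 1/(62959 + 391673 + (⅙)*2825761) = 1/(62959 + 391673 + 2825761/6) = 1/(5553553/6) = 6/5553553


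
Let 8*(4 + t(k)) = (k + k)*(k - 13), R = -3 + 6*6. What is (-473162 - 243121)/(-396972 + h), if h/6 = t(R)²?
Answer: 238761/80482 ≈ 2.9666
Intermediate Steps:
R = 33 (R = -3 + 36 = 33)
t(k) = -4 + k*(-13 + k)/4 (t(k) = -4 + ((k + k)*(k - 13))/8 = -4 + ((2*k)*(-13 + k))/8 = -4 + (2*k*(-13 + k))/8 = -4 + k*(-13 + k)/4)
h = 155526 (h = 6*(-4 - 13/4*33 + (¼)*33²)² = 6*(-4 - 429/4 + (¼)*1089)² = 6*(-4 - 429/4 + 1089/4)² = 6*161² = 6*25921 = 155526)
(-473162 - 243121)/(-396972 + h) = (-473162 - 243121)/(-396972 + 155526) = -716283/(-241446) = -716283*(-1/241446) = 238761/80482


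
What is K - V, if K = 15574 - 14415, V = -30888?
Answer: 32047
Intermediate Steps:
K = 1159
K - V = 1159 - 1*(-30888) = 1159 + 30888 = 32047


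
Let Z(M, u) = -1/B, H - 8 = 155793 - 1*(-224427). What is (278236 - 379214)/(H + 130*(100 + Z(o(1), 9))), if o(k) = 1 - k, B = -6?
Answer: -10446/40681 ≈ -0.25678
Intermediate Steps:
H = 380228 (H = 8 + (155793 - 1*(-224427)) = 8 + (155793 + 224427) = 8 + 380220 = 380228)
Z(M, u) = 1/6 (Z(M, u) = -1/(-6) = -1*(-1/6) = 1/6)
(278236 - 379214)/(H + 130*(100 + Z(o(1), 9))) = (278236 - 379214)/(380228 + 130*(100 + 1/6)) = -100978/(380228 + 130*(601/6)) = -100978/(380228 + 39065/3) = -100978/1179749/3 = -100978*3/1179749 = -10446/40681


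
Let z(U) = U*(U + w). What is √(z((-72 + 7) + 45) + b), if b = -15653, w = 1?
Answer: 3*I*√1697 ≈ 123.58*I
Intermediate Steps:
z(U) = U*(1 + U) (z(U) = U*(U + 1) = U*(1 + U))
√(z((-72 + 7) + 45) + b) = √(((-72 + 7) + 45)*(1 + ((-72 + 7) + 45)) - 15653) = √((-65 + 45)*(1 + (-65 + 45)) - 15653) = √(-20*(1 - 20) - 15653) = √(-20*(-19) - 15653) = √(380 - 15653) = √(-15273) = 3*I*√1697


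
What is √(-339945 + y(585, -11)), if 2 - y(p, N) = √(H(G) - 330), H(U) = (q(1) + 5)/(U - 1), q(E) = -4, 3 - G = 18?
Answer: √(-1359772 - I*√5281)/2 ≈ 0.01558 - 583.05*I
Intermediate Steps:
G = -15 (G = 3 - 1*18 = 3 - 18 = -15)
H(U) = 1/(-1 + U) (H(U) = (-4 + 5)/(U - 1) = 1/(-1 + U))
y(p, N) = 2 - I*√5281/4 (y(p, N) = 2 - √(1/(-1 - 15) - 330) = 2 - √(1/(-16) - 330) = 2 - √(-1/16 - 330) = 2 - √(-5281/16) = 2 - I*√5281/4)
√(-339945 + y(585, -11)) = √(-339945 + (2 - I*√5281/4)) = √(-339943 - I*√5281/4)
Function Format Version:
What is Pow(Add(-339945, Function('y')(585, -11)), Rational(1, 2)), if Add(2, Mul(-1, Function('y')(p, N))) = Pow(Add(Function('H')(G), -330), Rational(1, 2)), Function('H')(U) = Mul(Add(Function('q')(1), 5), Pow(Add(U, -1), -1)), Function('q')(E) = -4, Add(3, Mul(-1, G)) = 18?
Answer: Mul(Rational(1, 2), Pow(Add(-1359772, Mul(-1, I, Pow(5281, Rational(1, 2)))), Rational(1, 2))) ≈ Add(0.015580, Mul(-583.05, I))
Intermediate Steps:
G = -15 (G = Add(3, Mul(-1, 18)) = Add(3, -18) = -15)
Function('H')(U) = Pow(Add(-1, U), -1) (Function('H')(U) = Mul(Add(-4, 5), Pow(Add(U, -1), -1)) = Mul(1, Pow(Add(-1, U), -1)) = Pow(Add(-1, U), -1))
Function('y')(p, N) = Add(2, Mul(Rational(-1, 4), I, Pow(5281, Rational(1, 2)))) (Function('y')(p, N) = Add(2, Mul(-1, Pow(Add(Pow(Add(-1, -15), -1), -330), Rational(1, 2)))) = Add(2, Mul(-1, Pow(Add(Pow(-16, -1), -330), Rational(1, 2)))) = Add(2, Mul(-1, Pow(Add(Rational(-1, 16), -330), Rational(1, 2)))) = Add(2, Mul(-1, Pow(Rational(-5281, 16), Rational(1, 2)))) = Add(2, Mul(-1, Mul(Rational(1, 4), I, Pow(5281, Rational(1, 2))))) = Add(2, Mul(Rational(-1, 4), I, Pow(5281, Rational(1, 2)))))
Pow(Add(-339945, Function('y')(585, -11)), Rational(1, 2)) = Pow(Add(-339945, Add(2, Mul(Rational(-1, 4), I, Pow(5281, Rational(1, 2))))), Rational(1, 2)) = Pow(Add(-339943, Mul(Rational(-1, 4), I, Pow(5281, Rational(1, 2)))), Rational(1, 2))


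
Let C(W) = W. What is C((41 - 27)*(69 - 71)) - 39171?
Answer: -39199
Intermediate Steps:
C((41 - 27)*(69 - 71)) - 39171 = (41 - 27)*(69 - 71) - 39171 = 14*(-2) - 39171 = -28 - 39171 = -39199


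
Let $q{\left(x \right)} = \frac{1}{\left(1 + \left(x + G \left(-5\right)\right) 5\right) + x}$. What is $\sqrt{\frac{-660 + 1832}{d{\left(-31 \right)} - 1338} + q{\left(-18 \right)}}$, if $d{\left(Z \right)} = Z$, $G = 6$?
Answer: $\frac{i \sqrt{77761261}}{9509} \approx 0.92736 i$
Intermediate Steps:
$q{\left(x \right)} = \frac{1}{-149 + 6 x}$ ($q{\left(x \right)} = \frac{1}{\left(1 + \left(x + 6 \left(-5\right)\right) 5\right) + x} = \frac{1}{\left(1 + \left(x - 30\right) 5\right) + x} = \frac{1}{\left(1 + \left(-30 + x\right) 5\right) + x} = \frac{1}{\left(1 + \left(-150 + 5 x\right)\right) + x} = \frac{1}{\left(-149 + 5 x\right) + x} = \frac{1}{-149 + 6 x}$)
$\sqrt{\frac{-660 + 1832}{d{\left(-31 \right)} - 1338} + q{\left(-18 \right)}} = \sqrt{\frac{-660 + 1832}{-31 - 1338} + \frac{1}{-149 + 6 \left(-18\right)}} = \sqrt{\frac{1172}{-1369} + \frac{1}{-149 - 108}} = \sqrt{1172 \left(- \frac{1}{1369}\right) + \frac{1}{-257}} = \sqrt{- \frac{1172}{1369} - \frac{1}{257}} = \sqrt{- \frac{302573}{351833}} = \frac{i \sqrt{77761261}}{9509}$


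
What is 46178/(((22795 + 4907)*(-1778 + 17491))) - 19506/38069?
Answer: -4244421747937/8285366206647 ≈ -0.51228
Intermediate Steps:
46178/(((22795 + 4907)*(-1778 + 17491))) - 19506/38069 = 46178/((27702*15713)) - 19506*1/38069 = 46178/435281526 - 19506/38069 = 46178*(1/435281526) - 19506/38069 = 23089/217640763 - 19506/38069 = -4244421747937/8285366206647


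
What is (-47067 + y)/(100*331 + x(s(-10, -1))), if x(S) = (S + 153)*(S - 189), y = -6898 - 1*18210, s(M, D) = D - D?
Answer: -72175/4183 ≈ -17.254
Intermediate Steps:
s(M, D) = 0
y = -25108 (y = -6898 - 18210 = -25108)
x(S) = (-189 + S)*(153 + S) (x(S) = (153 + S)*(-189 + S) = (-189 + S)*(153 + S))
(-47067 + y)/(100*331 + x(s(-10, -1))) = (-47067 - 25108)/(100*331 + (-28917 + 0**2 - 36*0)) = -72175/(33100 + (-28917 + 0 + 0)) = -72175/(33100 - 28917) = -72175/4183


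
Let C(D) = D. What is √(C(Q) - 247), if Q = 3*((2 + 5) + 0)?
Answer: I*√226 ≈ 15.033*I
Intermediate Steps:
Q = 21 (Q = 3*(7 + 0) = 3*7 = 21)
√(C(Q) - 247) = √(21 - 247) = √(-226) = I*√226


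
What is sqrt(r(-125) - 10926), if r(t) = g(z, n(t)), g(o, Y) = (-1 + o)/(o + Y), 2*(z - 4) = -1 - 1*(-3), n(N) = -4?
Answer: I*sqrt(10922) ≈ 104.51*I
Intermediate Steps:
z = 5 (z = 4 + (-1 - 1*(-3))/2 = 4 + (-1 + 3)/2 = 4 + (1/2)*2 = 4 + 1 = 5)
g(o, Y) = (-1 + o)/(Y + o)
r(t) = 4 (r(t) = (-1 + 5)/(-4 + 5) = 4/1 = 1*4 = 4)
sqrt(r(-125) - 10926) = sqrt(4 - 10926) = sqrt(-10922) = I*sqrt(10922)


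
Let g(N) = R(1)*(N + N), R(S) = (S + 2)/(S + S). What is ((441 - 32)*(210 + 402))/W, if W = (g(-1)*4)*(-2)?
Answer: 20859/2 ≈ 10430.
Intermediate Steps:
R(S) = (2 + S)/(2*S) (R(S) = (2 + S)/((2*S)) = (2 + S)*(1/(2*S)) = (2 + S)/(2*S))
g(N) = 3*N (g(N) = ((½)*(2 + 1)/1)*(N + N) = ((½)*1*3)*(2*N) = 3*(2*N)/2 = 3*N)
W = 24 (W = ((3*(-1))*4)*(-2) = -3*4*(-2) = -12*(-2) = 24)
((441 - 32)*(210 + 402))/W = ((441 - 32)*(210 + 402))/24 = (409*612)*(1/24) = 250308*(1/24) = 20859/2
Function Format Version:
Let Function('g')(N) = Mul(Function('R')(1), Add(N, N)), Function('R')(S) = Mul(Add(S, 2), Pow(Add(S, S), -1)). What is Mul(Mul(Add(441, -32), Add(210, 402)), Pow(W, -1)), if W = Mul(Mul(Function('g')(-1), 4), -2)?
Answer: Rational(20859, 2) ≈ 10430.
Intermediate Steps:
Function('R')(S) = Mul(Rational(1, 2), Pow(S, -1), Add(2, S)) (Function('R')(S) = Mul(Add(2, S), Pow(Mul(2, S), -1)) = Mul(Add(2, S), Mul(Rational(1, 2), Pow(S, -1))) = Mul(Rational(1, 2), Pow(S, -1), Add(2, S)))
Function('g')(N) = Mul(3, N) (Function('g')(N) = Mul(Mul(Rational(1, 2), Pow(1, -1), Add(2, 1)), Add(N, N)) = Mul(Mul(Rational(1, 2), 1, 3), Mul(2, N)) = Mul(Rational(3, 2), Mul(2, N)) = Mul(3, N))
W = 24 (W = Mul(Mul(Mul(3, -1), 4), -2) = Mul(Mul(-3, 4), -2) = Mul(-12, -2) = 24)
Mul(Mul(Add(441, -32), Add(210, 402)), Pow(W, -1)) = Mul(Mul(Add(441, -32), Add(210, 402)), Pow(24, -1)) = Mul(Mul(409, 612), Rational(1, 24)) = Mul(250308, Rational(1, 24)) = Rational(20859, 2)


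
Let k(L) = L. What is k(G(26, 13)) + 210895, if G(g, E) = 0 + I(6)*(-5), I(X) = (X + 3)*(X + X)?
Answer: 210355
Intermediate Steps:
I(X) = 2*X*(3 + X) (I(X) = (3 + X)*(2*X) = 2*X*(3 + X))
G(g, E) = -540 (G(g, E) = 0 + (2*6*(3 + 6))*(-5) = 0 + (2*6*9)*(-5) = 0 + 108*(-5) = 0 - 540 = -540)
k(G(26, 13)) + 210895 = -540 + 210895 = 210355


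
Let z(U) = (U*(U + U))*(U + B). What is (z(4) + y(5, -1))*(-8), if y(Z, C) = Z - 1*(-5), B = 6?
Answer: -2640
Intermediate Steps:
y(Z, C) = 5 + Z (y(Z, C) = Z + 5 = 5 + Z)
z(U) = 2*U**2*(6 + U) (z(U) = (U*(U + U))*(U + 6) = (U*(2*U))*(6 + U) = (2*U**2)*(6 + U) = 2*U**2*(6 + U))
(z(4) + y(5, -1))*(-8) = (2*4**2*(6 + 4) + (5 + 5))*(-8) = (2*16*10 + 10)*(-8) = (320 + 10)*(-8) = 330*(-8) = -2640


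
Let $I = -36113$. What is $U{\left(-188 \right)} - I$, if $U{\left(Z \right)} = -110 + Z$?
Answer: $35815$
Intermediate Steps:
$U{\left(-188 \right)} - I = \left(-110 - 188\right) - -36113 = -298 + 36113 = 35815$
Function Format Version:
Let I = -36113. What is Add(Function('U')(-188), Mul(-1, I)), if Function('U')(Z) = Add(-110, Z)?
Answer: 35815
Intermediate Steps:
Add(Function('U')(-188), Mul(-1, I)) = Add(Add(-110, -188), Mul(-1, -36113)) = Add(-298, 36113) = 35815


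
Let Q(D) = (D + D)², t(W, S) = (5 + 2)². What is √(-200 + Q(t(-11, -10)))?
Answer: 2*√2351 ≈ 96.974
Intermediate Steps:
t(W, S) = 49 (t(W, S) = 7² = 49)
Q(D) = 4*D² (Q(D) = (2*D)² = 4*D²)
√(-200 + Q(t(-11, -10))) = √(-200 + 4*49²) = √(-200 + 4*2401) = √(-200 + 9604) = √9404 = 2*√2351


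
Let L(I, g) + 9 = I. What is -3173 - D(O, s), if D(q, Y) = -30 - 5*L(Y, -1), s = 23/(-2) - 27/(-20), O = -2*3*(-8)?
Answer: -12955/4 ≈ -3238.8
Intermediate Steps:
O = 48 (O = -6*(-8) = 48)
L(I, g) = -9 + I
s = -203/20 (s = 23*(-½) - 27*(-1/20) = -23/2 + 27/20 = -203/20 ≈ -10.150)
D(q, Y) = 15 - 5*Y (D(q, Y) = -30 - 5*(-9 + Y) = -30 + (45 - 5*Y) = 15 - 5*Y)
-3173 - D(O, s) = -3173 - (15 - 5*(-203/20)) = -3173 - (15 + 203/4) = -3173 - 1*263/4 = -3173 - 263/4 = -12955/4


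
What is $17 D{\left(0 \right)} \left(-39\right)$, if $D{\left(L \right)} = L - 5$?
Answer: $3315$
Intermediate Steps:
$D{\left(L \right)} = -5 + L$ ($D{\left(L \right)} = L - 5 = -5 + L$)
$17 D{\left(0 \right)} \left(-39\right) = 17 \left(-5 + 0\right) \left(-39\right) = 17 \left(-5\right) \left(-39\right) = \left(-85\right) \left(-39\right) = 3315$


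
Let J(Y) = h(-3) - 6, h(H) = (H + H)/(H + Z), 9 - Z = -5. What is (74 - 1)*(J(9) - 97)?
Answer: -83147/11 ≈ -7558.8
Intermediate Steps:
Z = 14 (Z = 9 - 1*(-5) = 9 + 5 = 14)
h(H) = 2*H/(14 + H) (h(H) = (H + H)/(H + 14) = (2*H)/(14 + H) = 2*H/(14 + H))
J(Y) = -72/11 (J(Y) = 2*(-3)/(14 - 3) - 6 = 2*(-3)/11 - 6 = 2*(-3)*(1/11) - 6 = -6/11 - 6 = -72/11)
(74 - 1)*(J(9) - 97) = (74 - 1)*(-72/11 - 97) = 73*(-1139/11) = -83147/11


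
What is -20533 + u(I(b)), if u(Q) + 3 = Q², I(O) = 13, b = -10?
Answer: -20367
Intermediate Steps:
u(Q) = -3 + Q²
-20533 + u(I(b)) = -20533 + (-3 + 13²) = -20533 + (-3 + 169) = -20533 + 166 = -20367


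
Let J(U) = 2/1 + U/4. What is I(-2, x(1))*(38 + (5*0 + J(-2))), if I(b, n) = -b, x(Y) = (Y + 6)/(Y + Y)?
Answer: 79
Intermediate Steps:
x(Y) = (6 + Y)/(2*Y) (x(Y) = (6 + Y)/((2*Y)) = (6 + Y)*(1/(2*Y)) = (6 + Y)/(2*Y))
J(U) = 2 + U/4 (J(U) = 2*1 + U*(1/4) = 2 + U/4)
I(-2, x(1))*(38 + (5*0 + J(-2))) = (-1*(-2))*(38 + (5*0 + (2 + (1/4)*(-2)))) = 2*(38 + (0 + (2 - 1/2))) = 2*(38 + (0 + 3/2)) = 2*(38 + 3/2) = 2*(79/2) = 79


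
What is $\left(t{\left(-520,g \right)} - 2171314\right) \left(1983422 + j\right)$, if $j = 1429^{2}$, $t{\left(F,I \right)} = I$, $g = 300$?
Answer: $-8739336529482$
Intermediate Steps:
$j = 2042041$
$\left(t{\left(-520,g \right)} - 2171314\right) \left(1983422 + j\right) = \left(300 - 2171314\right) \left(1983422 + 2042041\right) = \left(-2171014\right) 4025463 = -8739336529482$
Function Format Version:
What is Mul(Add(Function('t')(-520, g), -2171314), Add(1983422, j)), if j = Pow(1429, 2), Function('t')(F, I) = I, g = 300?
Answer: -8739336529482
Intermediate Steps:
j = 2042041
Mul(Add(Function('t')(-520, g), -2171314), Add(1983422, j)) = Mul(Add(300, -2171314), Add(1983422, 2042041)) = Mul(-2171014, 4025463) = -8739336529482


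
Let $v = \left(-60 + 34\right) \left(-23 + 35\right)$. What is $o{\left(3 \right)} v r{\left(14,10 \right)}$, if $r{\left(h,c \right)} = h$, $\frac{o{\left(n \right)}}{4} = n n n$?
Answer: $-471744$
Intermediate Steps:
$o{\left(n \right)} = 4 n^{3}$ ($o{\left(n \right)} = 4 n n n = 4 n^{2} n = 4 n^{3}$)
$v = -312$ ($v = \left(-26\right) 12 = -312$)
$o{\left(3 \right)} v r{\left(14,10 \right)} = 4 \cdot 3^{3} \left(-312\right) 14 = 4 \cdot 27 \left(-312\right) 14 = 108 \left(-312\right) 14 = \left(-33696\right) 14 = -471744$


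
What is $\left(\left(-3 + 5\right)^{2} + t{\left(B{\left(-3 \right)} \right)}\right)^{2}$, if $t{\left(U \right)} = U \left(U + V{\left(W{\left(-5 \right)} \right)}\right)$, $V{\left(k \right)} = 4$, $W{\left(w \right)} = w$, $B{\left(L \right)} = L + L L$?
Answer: $4096$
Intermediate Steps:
$B{\left(L \right)} = L + L^{2}$
$t{\left(U \right)} = U \left(4 + U\right)$ ($t{\left(U \right)} = U \left(U + 4\right) = U \left(4 + U\right)$)
$\left(\left(-3 + 5\right)^{2} + t{\left(B{\left(-3 \right)} \right)}\right)^{2} = \left(\left(-3 + 5\right)^{2} + - 3 \left(1 - 3\right) \left(4 - 3 \left(1 - 3\right)\right)\right)^{2} = \left(2^{2} + \left(-3\right) \left(-2\right) \left(4 - -6\right)\right)^{2} = \left(4 + 6 \left(4 + 6\right)\right)^{2} = \left(4 + 6 \cdot 10\right)^{2} = \left(4 + 60\right)^{2} = 64^{2} = 4096$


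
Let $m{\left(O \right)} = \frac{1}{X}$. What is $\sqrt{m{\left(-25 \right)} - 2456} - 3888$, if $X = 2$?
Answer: $-3888 + \frac{i \sqrt{9822}}{2} \approx -3888.0 + 49.553 i$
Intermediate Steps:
$m{\left(O \right)} = \frac{1}{2}$
$\sqrt{m{\left(-25 \right)} - 2456} - 3888 = \sqrt{\frac{1}{2} - 2456} - 3888 = \sqrt{- \frac{4911}{2}} - 3888 = \frac{i \sqrt{9822}}{2} - 3888 = -3888 + \frac{i \sqrt{9822}}{2}$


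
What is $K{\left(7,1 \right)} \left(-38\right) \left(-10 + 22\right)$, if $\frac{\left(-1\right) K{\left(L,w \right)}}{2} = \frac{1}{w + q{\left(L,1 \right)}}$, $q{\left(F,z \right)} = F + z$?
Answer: $\frac{304}{3} \approx 101.33$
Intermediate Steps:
$K{\left(L,w \right)} = - \frac{2}{1 + L + w}$ ($K{\left(L,w \right)} = - \frac{2}{w + \left(L + 1\right)} = - \frac{2}{w + \left(1 + L\right)} = - \frac{2}{1 + L + w}$)
$K{\left(7,1 \right)} \left(-38\right) \left(-10 + 22\right) = - \frac{2}{1 + 7 + 1} \left(-38\right) \left(-10 + 22\right) = - \frac{2}{9} \left(-38\right) 12 = \left(-2\right) \frac{1}{9} \left(-38\right) 12 = \left(- \frac{2}{9}\right) \left(-38\right) 12 = \frac{76}{9} \cdot 12 = \frac{304}{3}$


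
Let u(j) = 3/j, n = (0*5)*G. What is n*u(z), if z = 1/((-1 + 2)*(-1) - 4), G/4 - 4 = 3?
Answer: 0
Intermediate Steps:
G = 28 (G = 16 + 4*3 = 16 + 12 = 28)
n = 0 (n = (0*5)*28 = 0*28 = 0)
z = -1/5 (z = 1/(1*(-1) - 4) = 1/(-1 - 4) = 1/(-5) = -1/5 ≈ -0.20000)
n*u(z) = 0*(3/(-1/5)) = 0*(3*(-5)) = 0*(-15) = 0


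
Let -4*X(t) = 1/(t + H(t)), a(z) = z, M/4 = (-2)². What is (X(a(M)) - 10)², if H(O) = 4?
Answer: 641601/6400 ≈ 100.25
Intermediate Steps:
M = 16 (M = 4*(-2)² = 4*4 = 16)
X(t) = -1/(4*(4 + t)) (X(t) = -1/(4*(t + 4)) = -1/(4*(4 + t)))
(X(a(M)) - 10)² = (-1/(16 + 4*16) - 10)² = (-1/(16 + 64) - 10)² = (-1/80 - 10)² = (-801/80)² = 641601/6400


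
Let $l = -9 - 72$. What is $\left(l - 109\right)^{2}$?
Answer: $36100$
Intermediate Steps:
$l = -81$
$\left(l - 109\right)^{2} = \left(-81 - 109\right)^{2} = \left(-190\right)^{2} = 36100$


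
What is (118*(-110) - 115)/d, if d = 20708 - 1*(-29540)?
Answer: -13095/50248 ≈ -0.26061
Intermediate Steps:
d = 50248 (d = 20708 + 29540 = 50248)
(118*(-110) - 115)/d = (118*(-110) - 115)/50248 = (-12980 - 115)*(1/50248) = -13095*1/50248 = -13095/50248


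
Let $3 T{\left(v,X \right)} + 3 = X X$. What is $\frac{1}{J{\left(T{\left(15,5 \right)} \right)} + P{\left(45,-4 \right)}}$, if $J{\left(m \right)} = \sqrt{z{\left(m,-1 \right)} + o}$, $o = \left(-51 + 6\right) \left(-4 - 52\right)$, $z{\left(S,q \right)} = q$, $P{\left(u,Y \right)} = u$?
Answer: $- \frac{45}{494} + \frac{\sqrt{2519}}{494} \approx 0.010505$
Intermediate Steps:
$T{\left(v,X \right)} = -1 + \frac{X^{2}}{3}$ ($T{\left(v,X \right)} = -1 + \frac{X X}{3} = -1 + \frac{X^{2}}{3}$)
$o = 2520$ ($o = \left(-45\right) \left(-56\right) = 2520$)
$J{\left(m \right)} = \sqrt{2519}$ ($J{\left(m \right)} = \sqrt{-1 + 2520} = \sqrt{2519}$)
$\frac{1}{J{\left(T{\left(15,5 \right)} \right)} + P{\left(45,-4 \right)}} = \frac{1}{\sqrt{2519} + 45} = \frac{1}{45 + \sqrt{2519}}$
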